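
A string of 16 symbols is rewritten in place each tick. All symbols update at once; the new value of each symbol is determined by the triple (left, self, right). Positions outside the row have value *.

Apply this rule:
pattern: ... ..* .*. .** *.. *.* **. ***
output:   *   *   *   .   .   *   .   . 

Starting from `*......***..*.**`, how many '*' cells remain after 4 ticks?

..*****....***..
.*......***....*
**.*****....***.
..*......***...*
count of *: 5

5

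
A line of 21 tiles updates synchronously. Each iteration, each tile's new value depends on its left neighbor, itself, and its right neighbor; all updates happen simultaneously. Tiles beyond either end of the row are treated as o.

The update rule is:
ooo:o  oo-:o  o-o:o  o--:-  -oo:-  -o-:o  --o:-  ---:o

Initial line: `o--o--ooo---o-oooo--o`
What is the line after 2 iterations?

o--o---oo-o-oo-ooo---
o--o-o--oooo-oo-oo-o-

o--o-o--oooo-oo-oo-o-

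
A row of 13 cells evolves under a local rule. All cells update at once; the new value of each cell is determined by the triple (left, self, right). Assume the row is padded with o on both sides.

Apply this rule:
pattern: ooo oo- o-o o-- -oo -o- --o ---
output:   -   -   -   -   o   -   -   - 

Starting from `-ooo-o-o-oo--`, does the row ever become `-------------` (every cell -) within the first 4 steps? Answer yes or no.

-o-------o---
-------------
all cells are - at step 2

yes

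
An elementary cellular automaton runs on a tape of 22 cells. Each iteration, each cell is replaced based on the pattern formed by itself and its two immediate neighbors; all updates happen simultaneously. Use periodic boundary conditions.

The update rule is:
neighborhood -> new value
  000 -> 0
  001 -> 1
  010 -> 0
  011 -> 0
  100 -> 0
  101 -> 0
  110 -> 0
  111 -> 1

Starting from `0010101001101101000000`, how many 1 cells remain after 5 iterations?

0100000010000000000000
1000000100000000000000
0000001000000000000001
0000010000000000000010
0000100000000000000100
count of 1: 2

2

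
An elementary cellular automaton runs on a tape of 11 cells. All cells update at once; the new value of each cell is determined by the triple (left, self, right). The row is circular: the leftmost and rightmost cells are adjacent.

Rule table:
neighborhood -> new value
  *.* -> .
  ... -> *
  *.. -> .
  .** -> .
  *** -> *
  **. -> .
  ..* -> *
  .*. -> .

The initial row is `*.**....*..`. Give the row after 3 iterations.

iteration 1: .....***..*
iteration 2: .****.*..*.
iteration 3: *.**....*..

*.**....*..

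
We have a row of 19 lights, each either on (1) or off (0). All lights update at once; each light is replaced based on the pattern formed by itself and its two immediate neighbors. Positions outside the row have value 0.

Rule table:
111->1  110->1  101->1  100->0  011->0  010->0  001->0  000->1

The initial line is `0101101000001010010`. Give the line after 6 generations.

generation 1: 0010110011100100000
generation 2: 1001010001100001111
generation 3: 0000100100101100111
generation 4: 1110000000010100011
generation 5: 0110111111001001001
generation 6: 0011011111000000000

0011011111000000000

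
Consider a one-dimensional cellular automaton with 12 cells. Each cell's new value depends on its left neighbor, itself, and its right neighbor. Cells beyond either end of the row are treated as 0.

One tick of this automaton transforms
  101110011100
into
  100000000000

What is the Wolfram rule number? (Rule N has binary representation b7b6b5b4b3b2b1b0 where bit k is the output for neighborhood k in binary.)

4

position 3: 111 → 0  (bit 7 = 0)
position 4: 110 → 0  (bit 6 = 0)
position 1: 101 → 0  (bit 5 = 0)
position 5: 100 → 0  (bit 4 = 0)
position 2: 011 → 0  (bit 3 = 0)
position 0: 010 → 1  (bit 2 = 1)
position 6: 001 → 0  (bit 1 = 0)
position 11: 000 → 0  (bit 0 = 0)
bits b7..b0 = 00000100 = 4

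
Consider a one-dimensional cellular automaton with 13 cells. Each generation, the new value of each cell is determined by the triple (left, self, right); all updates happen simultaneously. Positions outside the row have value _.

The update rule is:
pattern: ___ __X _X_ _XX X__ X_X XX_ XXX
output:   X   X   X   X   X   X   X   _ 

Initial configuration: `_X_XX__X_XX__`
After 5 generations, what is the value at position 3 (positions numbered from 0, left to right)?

X

generation 1: XXXXXXXXXXXXX
generation 2: X___________X
generation 3: XXXXXXXXXXXXX  (repeats generation 1; period 2)
generation 5: XXXXXXXXXXXXX
position 3 holds X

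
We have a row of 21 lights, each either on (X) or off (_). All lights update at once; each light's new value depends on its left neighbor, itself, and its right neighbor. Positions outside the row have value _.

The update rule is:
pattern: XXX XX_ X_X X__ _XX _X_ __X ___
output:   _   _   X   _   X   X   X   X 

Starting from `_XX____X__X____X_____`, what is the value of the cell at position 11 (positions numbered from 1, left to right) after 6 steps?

_

XX__XXXX_XX_XXXX_XXXX
X__XX___XX_XX___XX___
X_XX__XXX_XX__XXX__XX
XXX__XX__XX__XX___XX_
X___XX__XX__XX__XXX__
X_XXX__XX__XX__XX___X
position 11 holds _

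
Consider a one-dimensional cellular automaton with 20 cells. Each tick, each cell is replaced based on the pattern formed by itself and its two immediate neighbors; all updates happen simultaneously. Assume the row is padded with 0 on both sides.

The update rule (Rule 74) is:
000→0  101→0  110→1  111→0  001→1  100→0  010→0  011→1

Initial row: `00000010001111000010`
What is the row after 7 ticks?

tick 1: 00000100011001000100
tick 2: 00001000111010001000
tick 3: 00010001101000010000
tick 4: 00100011100000100000
tick 5: 01000110100001000000
tick 6: 10001110000010000000
tick 7: 00011010000100000000

00011010000100000000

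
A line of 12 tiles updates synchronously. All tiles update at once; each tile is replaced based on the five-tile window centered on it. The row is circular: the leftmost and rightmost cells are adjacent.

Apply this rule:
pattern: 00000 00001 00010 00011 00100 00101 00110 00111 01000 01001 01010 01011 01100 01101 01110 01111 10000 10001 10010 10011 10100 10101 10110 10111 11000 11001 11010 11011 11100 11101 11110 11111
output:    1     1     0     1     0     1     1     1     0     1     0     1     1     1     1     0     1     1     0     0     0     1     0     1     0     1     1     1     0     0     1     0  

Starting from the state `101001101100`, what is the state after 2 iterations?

010111101011

100101110110
010111101011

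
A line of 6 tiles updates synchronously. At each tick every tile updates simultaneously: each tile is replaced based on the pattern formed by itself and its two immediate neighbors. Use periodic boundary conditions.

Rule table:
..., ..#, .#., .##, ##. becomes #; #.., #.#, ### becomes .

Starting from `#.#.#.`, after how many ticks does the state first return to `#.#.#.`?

#.#.#.

1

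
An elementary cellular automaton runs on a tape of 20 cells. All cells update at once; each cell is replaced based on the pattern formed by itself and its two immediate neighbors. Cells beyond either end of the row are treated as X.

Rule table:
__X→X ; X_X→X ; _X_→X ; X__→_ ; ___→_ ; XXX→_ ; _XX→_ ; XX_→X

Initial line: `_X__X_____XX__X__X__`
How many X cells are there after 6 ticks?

XX_XX____X_X_XX_XX_X
_XX_X___XXXXX_XX_XX_
X_XXX__X____XX_XX_XX
XX__X_XX___X_XX_XX__
_X_XXX_X__XXX_XX_X_X
XXX__XXX_X__XX_XXXX_
count of X: 13

13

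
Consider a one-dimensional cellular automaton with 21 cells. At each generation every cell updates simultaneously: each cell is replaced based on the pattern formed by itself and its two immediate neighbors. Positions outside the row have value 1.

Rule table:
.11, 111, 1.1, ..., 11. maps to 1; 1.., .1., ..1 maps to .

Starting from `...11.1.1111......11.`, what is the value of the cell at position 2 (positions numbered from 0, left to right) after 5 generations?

.1.111.11111.1111.111
1.1111111111111111111
111111111111111111111
111111111111111111111  (fixed point — unchanged through generation 5)
position 2 holds 1

1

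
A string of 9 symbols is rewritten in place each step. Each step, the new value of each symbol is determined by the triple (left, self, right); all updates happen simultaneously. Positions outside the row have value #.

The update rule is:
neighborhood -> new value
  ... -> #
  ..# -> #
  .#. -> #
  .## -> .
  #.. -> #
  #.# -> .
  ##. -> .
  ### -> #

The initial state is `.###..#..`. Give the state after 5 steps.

.######.#

..#.#####
###..####
##.##.###
#......##
.######.#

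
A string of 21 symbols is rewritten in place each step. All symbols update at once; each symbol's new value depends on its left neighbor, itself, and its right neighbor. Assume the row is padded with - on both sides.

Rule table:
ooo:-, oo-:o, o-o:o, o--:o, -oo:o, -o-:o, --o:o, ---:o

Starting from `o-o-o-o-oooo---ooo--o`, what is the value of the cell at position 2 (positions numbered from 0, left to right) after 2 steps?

ooooooooo--ooooo-oooo
o-------oooo---ooo--o
position 2 holds -

-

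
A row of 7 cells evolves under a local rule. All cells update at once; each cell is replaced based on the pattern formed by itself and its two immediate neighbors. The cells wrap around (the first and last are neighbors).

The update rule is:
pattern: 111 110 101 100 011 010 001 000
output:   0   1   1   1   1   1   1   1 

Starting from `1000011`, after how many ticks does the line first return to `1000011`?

2

1111110
1000011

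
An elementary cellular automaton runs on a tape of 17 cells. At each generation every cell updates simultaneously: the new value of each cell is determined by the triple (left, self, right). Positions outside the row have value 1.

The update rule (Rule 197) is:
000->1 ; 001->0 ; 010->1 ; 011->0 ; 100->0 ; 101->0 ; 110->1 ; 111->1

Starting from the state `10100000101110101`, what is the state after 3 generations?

10100010101010100

10101110100110100
10100110100010100
10100010101010100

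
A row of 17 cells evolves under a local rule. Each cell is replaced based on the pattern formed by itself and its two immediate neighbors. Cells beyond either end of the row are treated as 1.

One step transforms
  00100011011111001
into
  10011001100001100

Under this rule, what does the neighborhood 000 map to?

At position 4 the neighborhood is 000; the next row has 1 there.

1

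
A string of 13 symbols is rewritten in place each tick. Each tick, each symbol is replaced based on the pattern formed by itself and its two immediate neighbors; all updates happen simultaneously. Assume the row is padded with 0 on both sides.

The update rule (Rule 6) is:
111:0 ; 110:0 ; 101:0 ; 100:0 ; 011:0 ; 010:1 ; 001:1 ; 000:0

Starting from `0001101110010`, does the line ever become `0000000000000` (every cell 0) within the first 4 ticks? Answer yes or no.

no

0010000000110
0110000001000
1000000011000
1000000100000
tick 4 is 1000000100000, still not uniform 0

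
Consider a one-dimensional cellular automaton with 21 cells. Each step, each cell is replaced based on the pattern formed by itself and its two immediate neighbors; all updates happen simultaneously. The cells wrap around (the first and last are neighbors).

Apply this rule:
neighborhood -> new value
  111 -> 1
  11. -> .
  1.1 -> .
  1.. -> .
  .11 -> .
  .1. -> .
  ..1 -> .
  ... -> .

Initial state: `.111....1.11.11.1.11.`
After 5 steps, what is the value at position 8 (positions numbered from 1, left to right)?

..1..................
.....................
.....................  (fixed point — unchanged through step 5)
position 8 holds .

.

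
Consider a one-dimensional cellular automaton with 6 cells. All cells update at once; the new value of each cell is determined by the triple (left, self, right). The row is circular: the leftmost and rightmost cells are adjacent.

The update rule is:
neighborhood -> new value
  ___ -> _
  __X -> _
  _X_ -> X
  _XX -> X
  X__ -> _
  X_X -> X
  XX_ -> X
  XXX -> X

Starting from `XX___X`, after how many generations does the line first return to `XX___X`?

1

XX___X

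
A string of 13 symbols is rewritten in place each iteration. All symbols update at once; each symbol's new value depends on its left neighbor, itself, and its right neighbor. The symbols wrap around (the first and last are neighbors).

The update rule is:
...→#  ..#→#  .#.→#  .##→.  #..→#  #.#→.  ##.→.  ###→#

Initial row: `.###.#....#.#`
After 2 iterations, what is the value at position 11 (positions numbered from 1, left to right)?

..#..######.#
#####.####..#
position 11 holds .

.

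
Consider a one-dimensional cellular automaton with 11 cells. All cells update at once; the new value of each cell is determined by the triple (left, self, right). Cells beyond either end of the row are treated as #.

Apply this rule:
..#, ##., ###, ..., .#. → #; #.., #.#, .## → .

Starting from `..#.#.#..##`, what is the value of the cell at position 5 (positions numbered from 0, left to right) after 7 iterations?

.

iteration 1: .##.#.#.#.#
iteration 2: ..#.#.#.#..
iteration 3: .##.#.#.#.#  (repeats iteration 1; period 2)
iteration 7: .##.#.#.#.#
position 5 holds .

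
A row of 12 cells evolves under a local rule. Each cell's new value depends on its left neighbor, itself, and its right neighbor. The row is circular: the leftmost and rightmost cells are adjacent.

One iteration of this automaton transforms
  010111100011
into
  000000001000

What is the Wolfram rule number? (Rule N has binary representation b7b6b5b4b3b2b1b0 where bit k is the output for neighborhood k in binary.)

position 4: 111 → 0  (bit 7 = 0)
position 6: 110 → 0  (bit 6 = 0)
position 0: 101 → 0  (bit 5 = 0)
position 7: 100 → 0  (bit 4 = 0)
position 3: 011 → 0  (bit 3 = 0)
position 1: 010 → 0  (bit 2 = 0)
position 9: 001 → 0  (bit 1 = 0)
position 8: 000 → 1  (bit 0 = 1)
bits b7..b0 = 00000001 = 1

1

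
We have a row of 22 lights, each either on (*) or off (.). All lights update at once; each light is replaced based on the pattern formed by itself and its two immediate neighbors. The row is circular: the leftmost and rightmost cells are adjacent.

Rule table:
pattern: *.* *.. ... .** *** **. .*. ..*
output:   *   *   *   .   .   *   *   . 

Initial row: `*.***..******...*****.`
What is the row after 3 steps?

..**......***.....****

**..**......***.....**
.**..******...*****...
..**......***.....****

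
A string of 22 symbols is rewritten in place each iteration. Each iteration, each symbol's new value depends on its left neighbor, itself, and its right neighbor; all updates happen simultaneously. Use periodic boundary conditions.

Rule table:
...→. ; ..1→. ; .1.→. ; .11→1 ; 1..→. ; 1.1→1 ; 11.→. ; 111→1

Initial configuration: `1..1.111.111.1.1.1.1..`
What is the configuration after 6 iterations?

....111.111.1.1.1.1...
....11.111.1.1.1.1....
....1.111.1.1.1.1.....
.....111.1.1.1.1......
.....11.1.1.1.1.......
.....1.1.1.1.1........

.....1.1.1.1.1........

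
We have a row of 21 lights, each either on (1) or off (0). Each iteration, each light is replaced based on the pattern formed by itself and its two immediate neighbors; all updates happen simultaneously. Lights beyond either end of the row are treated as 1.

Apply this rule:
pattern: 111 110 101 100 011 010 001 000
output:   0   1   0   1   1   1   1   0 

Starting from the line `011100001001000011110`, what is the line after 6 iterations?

iteration 1: 010110011111100110010
iteration 2: 010111110000111111110
iteration 3: 010100011001100000010
iteration 4: 010110111111110000110
iteration 5: 010110100000011001110
iteration 6: 010110110000111111010

010110110000111111010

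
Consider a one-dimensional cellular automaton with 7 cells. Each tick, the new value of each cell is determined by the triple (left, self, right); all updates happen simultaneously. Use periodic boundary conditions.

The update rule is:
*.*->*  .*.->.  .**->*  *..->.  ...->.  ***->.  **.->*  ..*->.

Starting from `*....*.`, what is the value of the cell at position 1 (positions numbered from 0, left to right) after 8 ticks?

......*
.......
.......  (fixed point — unchanged through tick 8)
position 1 holds .

.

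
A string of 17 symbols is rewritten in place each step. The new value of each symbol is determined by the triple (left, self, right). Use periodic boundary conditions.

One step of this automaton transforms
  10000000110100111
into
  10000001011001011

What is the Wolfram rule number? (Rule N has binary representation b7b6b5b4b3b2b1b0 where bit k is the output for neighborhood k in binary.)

position 15: 111 → 1  (bit 7 = 1)
position 0: 110 → 1  (bit 6 = 1)
position 10: 101 → 1  (bit 5 = 1)
position 1: 100 → 0  (bit 4 = 0)
position 8: 011 → 0  (bit 3 = 0)
position 11: 010 → 0  (bit 2 = 0)
position 7: 001 → 1  (bit 1 = 1)
position 2: 000 → 0  (bit 0 = 0)
bits b7..b0 = 11100010 = 226

226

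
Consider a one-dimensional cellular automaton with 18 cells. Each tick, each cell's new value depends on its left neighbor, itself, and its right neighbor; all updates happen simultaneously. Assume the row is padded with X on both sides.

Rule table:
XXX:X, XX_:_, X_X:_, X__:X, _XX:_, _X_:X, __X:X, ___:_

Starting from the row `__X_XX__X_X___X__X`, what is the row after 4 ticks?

_XXX_X___X__XXXX_X

XXX___XXX_XX_XXXX_
XX_X_X_X______XX__
X__X_X_XX____X__XX
_XXX_X___X__XXXX_X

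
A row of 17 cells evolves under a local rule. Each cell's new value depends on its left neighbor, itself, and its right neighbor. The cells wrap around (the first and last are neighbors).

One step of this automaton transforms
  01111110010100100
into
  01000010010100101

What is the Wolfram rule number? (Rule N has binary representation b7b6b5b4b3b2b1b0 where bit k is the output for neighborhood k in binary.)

77

position 2: 111 → 0  (bit 7 = 0)
position 6: 110 → 1  (bit 6 = 1)
position 10: 101 → 0  (bit 5 = 0)
position 7: 100 → 0  (bit 4 = 0)
position 1: 011 → 1  (bit 3 = 1)
position 9: 010 → 1  (bit 2 = 1)
position 0: 001 → 0  (bit 1 = 0)
position 16: 000 → 1  (bit 0 = 1)
bits b7..b0 = 01001101 = 77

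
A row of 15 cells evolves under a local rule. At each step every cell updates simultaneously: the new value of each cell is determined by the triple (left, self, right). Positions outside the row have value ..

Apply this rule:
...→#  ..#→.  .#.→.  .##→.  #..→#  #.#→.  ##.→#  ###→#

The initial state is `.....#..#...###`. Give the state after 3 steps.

..####..#..##..

step 1: ####..#..##..##
step 2: .####..#..##..#
step 3: ..####..#..##..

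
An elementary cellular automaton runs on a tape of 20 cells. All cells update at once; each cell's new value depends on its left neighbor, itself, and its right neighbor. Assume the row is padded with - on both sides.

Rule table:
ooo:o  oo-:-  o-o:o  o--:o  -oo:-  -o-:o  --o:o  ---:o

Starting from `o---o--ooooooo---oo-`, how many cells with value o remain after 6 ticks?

18

ooooooo-ooooo-ooo--o
-ooooo-o-ooo-o-o-ooo
o-ooo-ooo-o-ooooo-o-
oo-o-o-o-ooo-ooo-ooo
--ooooooo-o-o-o-o-o-
oo-ooooo-ooooooooooo
count of o: 18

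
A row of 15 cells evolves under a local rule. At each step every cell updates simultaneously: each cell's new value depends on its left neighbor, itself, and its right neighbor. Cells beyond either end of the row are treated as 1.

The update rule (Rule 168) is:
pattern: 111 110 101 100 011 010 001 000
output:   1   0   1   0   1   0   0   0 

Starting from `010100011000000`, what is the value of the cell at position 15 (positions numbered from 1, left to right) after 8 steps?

step 1: 101000010000000
step 2: 010000000000000
step 3: 100000000000000
step 4: 000000000000000
step 5: 000000000000000  (fixed point — unchanged through step 8)
position 15 holds 0

0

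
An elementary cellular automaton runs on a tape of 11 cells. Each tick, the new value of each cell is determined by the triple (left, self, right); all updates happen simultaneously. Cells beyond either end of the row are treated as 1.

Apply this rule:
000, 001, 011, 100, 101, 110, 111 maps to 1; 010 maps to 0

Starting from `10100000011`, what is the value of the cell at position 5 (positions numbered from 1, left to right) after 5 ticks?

11011111111
11111111111
11111111111  (fixed point — unchanged through tick 5)
position 5 holds 1

1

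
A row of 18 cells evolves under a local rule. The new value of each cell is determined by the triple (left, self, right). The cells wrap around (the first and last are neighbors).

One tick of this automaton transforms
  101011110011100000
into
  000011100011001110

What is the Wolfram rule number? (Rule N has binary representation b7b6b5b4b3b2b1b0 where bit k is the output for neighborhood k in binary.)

137

position 5: 111 → 1  (bit 7 = 1)
position 7: 110 → 0  (bit 6 = 0)
position 1: 101 → 0  (bit 5 = 0)
position 8: 100 → 0  (bit 4 = 0)
position 4: 011 → 1  (bit 3 = 1)
position 0: 010 → 0  (bit 2 = 0)
position 9: 001 → 0  (bit 1 = 0)
position 14: 000 → 1  (bit 0 = 1)
bits b7..b0 = 10001001 = 137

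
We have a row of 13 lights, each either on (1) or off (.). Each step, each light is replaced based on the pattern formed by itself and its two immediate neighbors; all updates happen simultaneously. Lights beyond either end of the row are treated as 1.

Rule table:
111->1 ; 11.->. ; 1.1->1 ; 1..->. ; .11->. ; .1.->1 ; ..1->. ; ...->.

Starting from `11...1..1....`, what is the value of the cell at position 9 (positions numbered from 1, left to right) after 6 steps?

step 1: 1....1..1....
step 2: .....1..1....
step 3: .....1..1....  (fixed point — unchanged through step 6)
position 9 holds 1

1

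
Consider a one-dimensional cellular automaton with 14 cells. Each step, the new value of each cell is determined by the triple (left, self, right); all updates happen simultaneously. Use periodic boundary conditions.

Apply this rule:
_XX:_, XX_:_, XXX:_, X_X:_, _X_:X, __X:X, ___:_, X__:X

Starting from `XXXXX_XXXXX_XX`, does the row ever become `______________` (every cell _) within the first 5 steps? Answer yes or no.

step 1: ______________
all cells are _ at step 1

yes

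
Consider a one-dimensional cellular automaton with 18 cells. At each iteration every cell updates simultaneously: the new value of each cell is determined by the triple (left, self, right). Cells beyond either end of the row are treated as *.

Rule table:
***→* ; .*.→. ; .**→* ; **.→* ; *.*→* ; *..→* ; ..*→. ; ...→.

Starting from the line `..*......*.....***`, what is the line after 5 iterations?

*****..*......****

*..*......*....***
**..*......*...***
***..*......*..***
****..*......*.***
*****..*......****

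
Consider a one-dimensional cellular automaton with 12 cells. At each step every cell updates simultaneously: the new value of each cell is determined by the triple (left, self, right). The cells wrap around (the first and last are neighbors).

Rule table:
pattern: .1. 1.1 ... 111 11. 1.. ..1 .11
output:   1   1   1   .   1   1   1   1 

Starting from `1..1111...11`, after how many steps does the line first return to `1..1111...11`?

step 1: 1111..11111.
step 2: 1..1111...11

2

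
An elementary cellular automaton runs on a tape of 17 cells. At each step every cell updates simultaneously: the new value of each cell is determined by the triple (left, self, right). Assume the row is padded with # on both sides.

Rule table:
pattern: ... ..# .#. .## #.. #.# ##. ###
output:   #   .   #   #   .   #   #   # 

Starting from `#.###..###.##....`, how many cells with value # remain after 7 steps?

15

#####..######.##.
#####..##########
#####..##########  (fixed point — unchanged through step 7)
count of #: 15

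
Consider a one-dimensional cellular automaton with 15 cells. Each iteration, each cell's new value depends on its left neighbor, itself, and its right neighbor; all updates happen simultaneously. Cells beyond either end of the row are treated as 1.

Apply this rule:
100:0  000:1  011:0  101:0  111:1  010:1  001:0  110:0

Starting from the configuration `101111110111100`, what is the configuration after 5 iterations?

iteration 1: 000111100011000
iteration 2: 010011001000010
iteration 3: 010000001011010
iteration 4: 010111101000010
iteration 5: 010011001011010

010011001011010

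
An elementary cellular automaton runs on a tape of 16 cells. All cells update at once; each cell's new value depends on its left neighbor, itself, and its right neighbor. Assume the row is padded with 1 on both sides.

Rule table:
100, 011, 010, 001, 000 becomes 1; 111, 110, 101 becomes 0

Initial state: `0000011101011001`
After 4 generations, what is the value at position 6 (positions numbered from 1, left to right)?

1111110001010111
0000001111010100
1111111000010111
0000000111110100
position 6 holds 0

0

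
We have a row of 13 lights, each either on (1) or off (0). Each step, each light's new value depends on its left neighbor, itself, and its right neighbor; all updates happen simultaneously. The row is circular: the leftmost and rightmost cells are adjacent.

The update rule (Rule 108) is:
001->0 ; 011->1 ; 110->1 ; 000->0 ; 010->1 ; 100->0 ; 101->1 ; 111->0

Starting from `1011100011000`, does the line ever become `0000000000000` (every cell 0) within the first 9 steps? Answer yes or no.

1110100011000
1011100011000  (repeats step 0; period 2)
step 9: 1110100011000
step 9 is 1110100011000, still not uniform 0

no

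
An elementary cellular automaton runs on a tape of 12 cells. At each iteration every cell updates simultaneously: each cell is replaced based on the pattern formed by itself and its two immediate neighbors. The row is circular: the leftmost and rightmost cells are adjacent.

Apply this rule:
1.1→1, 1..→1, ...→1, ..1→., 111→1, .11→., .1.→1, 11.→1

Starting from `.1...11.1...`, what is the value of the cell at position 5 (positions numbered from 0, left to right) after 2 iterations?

.111..111111
1.111..11111
position 5 holds .

.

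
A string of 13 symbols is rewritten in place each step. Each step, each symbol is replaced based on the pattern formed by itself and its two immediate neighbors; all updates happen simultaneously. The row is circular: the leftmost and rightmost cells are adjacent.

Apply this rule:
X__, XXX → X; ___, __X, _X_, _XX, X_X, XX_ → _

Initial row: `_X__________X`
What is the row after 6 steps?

_______X_____

__X__________
___X_________
____X________
_____X_______
______X______
_______X_____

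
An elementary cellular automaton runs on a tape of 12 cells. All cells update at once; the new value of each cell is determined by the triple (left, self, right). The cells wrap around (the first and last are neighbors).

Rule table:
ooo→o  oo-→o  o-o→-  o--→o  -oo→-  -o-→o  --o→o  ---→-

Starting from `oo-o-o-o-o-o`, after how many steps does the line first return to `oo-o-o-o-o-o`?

12

oo-o-o-o-o--
-o-o-o-o-ooo
-o-o-o-o--oo
-o-o-o-ooo-o
-o-o-o--oo-o
-o-o-ooo-o-o
-o-o--oo-o-o
-o-ooo-o-o-o
-o--oo-o-o-o
-ooo-o-o-o-o
--oo-o-o-o-o
oo-o-o-o-o-o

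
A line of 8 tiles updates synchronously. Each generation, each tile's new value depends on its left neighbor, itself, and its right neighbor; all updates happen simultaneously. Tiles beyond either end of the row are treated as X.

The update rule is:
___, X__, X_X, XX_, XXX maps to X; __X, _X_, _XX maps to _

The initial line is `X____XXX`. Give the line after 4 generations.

XXXXXXX_

generation 1: XXXX__XX
generation 2: XXXXX__X
generation 3: XXXXXX__
generation 4: XXXXXXX_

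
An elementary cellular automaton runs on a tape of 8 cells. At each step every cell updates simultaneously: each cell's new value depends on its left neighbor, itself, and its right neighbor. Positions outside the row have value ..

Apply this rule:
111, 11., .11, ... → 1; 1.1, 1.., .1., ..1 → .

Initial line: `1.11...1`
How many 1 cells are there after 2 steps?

4

..11.1..
1.11...1
count of 1: 4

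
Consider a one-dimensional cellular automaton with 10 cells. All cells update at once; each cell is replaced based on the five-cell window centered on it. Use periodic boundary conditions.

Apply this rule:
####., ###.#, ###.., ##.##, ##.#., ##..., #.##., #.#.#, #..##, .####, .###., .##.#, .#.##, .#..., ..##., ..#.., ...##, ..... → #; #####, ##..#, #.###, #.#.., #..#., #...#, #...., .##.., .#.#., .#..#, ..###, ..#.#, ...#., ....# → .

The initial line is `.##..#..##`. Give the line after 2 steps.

###...#.#.

##...#.###
###...#.#.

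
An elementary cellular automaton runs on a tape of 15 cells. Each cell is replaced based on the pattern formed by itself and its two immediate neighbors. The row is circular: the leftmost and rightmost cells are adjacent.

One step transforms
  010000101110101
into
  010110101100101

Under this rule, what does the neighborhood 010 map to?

At position 1 the neighborhood is 010; the next row has 1 there.

1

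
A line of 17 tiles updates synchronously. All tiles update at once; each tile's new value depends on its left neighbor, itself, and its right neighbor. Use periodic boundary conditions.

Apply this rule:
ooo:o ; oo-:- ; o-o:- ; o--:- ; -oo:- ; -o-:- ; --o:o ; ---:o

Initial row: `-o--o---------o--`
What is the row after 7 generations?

o--o--oooooooo--o
--o--o-oooooo--o-
oo--o---oooo--o--
---o--oo-oo--o--o
-oo--o------o--o-
o---o--ooooo--o--
--oo--o-ooo--o--o

--oo--o-ooo--o--o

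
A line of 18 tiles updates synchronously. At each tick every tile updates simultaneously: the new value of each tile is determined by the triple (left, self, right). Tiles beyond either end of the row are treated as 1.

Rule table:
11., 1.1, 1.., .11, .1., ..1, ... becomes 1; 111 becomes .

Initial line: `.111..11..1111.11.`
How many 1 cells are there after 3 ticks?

15

11.11111111..11111
.111......1111....
11.11111111..11111
count of 1: 15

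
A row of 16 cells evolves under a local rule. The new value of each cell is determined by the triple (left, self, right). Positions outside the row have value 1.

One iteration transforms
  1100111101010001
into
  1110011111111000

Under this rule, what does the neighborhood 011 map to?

At position 4 the neighborhood is 011; the next row has 0 there.

0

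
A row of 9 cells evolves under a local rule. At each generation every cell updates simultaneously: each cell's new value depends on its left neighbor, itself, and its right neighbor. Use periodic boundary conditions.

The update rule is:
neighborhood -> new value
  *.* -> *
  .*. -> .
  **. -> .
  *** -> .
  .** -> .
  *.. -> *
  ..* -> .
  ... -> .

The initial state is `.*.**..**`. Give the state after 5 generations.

*...*.*..

*.*..*...
.*.*..*..
..*.*..*.
...*.*..*
*...*.*..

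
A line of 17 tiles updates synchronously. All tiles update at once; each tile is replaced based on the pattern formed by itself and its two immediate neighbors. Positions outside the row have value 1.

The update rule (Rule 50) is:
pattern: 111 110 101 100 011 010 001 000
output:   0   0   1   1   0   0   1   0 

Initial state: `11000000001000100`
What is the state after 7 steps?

step 1: 00100000010101011
step 2: 11010000101010100
step 3: 00101001010101011
step 4: 11010110101010100
step 5: 00101001010101011  (repeats step 3; period 2)
step 7: 00101001010101011

00101001010101011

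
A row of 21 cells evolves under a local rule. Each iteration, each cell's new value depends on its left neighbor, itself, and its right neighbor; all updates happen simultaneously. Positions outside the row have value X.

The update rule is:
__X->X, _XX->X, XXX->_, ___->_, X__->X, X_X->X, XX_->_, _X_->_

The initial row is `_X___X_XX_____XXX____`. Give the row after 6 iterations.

_XX_X_X_XX_XX_XX_XX_X

X_X_X_XX_X___XX__X__X
_X_X_XX_X_X_XX_XX_XXX
X_X_XX_X_X_XX_XX_XX__
_X_XX_X_X_XX_XX_XX_XX
X_XX_X_X_XX_XX_XX_XX_
_XX_X_X_XX_XX_XX_XX_X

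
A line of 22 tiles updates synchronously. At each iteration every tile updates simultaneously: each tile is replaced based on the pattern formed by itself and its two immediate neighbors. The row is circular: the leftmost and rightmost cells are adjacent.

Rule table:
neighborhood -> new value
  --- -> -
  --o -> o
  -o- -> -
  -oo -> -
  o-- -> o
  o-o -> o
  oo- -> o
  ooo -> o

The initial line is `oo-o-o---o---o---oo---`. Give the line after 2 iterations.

o-oo-o-o-o-o-o-o-o-oo-

-oo-o-o-o-o-o-o-o-oo-o
o-oo-o-o-o-o-o-o-o-oo-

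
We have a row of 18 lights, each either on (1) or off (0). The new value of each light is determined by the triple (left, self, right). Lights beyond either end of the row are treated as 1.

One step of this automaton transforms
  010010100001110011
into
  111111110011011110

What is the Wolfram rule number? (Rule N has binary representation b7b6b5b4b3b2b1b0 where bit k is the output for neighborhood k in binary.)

126

position 12: 111 → 0  (bit 7 = 0)
position 13: 110 → 1  (bit 6 = 1)
position 0: 101 → 1  (bit 5 = 1)
position 2: 100 → 1  (bit 4 = 1)
position 11: 011 → 1  (bit 3 = 1)
position 1: 010 → 1  (bit 2 = 1)
position 3: 001 → 1  (bit 1 = 1)
position 8: 000 → 0  (bit 0 = 0)
bits b7..b0 = 01111110 = 126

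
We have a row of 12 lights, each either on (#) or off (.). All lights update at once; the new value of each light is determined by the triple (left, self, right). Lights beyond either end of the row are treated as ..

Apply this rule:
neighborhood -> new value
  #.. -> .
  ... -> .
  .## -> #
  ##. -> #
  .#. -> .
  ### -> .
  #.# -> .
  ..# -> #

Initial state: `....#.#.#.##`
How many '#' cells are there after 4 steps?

...#......##
..#......###
.#......##.#
#......###..
count of #: 4

4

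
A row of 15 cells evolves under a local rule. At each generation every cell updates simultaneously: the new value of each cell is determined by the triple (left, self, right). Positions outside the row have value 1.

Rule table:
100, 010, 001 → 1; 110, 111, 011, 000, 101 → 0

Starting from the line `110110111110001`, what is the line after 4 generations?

011000001110110

000000000001010
100000000011010
010000000100010
011000001110110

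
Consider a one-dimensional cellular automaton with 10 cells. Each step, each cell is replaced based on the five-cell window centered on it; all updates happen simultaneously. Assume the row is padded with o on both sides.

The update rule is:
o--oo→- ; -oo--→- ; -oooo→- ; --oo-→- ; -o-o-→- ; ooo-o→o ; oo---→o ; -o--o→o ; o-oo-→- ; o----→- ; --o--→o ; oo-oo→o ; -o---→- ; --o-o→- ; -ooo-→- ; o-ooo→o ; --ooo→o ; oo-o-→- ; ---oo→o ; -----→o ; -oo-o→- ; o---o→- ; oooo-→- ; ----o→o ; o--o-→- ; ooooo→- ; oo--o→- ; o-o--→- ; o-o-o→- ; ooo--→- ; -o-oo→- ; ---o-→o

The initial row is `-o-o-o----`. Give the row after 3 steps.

ooo-----oo

--------oo
o-ooooooo-
ooo-----oo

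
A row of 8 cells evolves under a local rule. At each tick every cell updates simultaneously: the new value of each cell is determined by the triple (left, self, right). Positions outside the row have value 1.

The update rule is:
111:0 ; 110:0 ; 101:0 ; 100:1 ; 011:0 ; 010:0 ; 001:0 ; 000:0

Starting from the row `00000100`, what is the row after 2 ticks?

tick 1: 10000010
tick 2: 01000000

01000000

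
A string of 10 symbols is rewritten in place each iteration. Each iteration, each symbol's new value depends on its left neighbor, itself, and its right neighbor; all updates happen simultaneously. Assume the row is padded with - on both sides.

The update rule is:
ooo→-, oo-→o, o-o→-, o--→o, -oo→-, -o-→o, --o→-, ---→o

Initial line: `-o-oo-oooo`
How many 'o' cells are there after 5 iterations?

iteration 1: -o--o----o
iteration 2: -oo-oooo-o
iteration 3: --o----o-o
iteration 4: o-oooo-o-o
iteration 5: o----o-o-o
count of o: 4

4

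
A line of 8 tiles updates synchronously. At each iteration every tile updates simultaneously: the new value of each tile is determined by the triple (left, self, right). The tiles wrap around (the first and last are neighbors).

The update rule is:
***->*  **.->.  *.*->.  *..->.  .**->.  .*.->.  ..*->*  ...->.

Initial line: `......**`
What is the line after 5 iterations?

.*......

iteration 1: .....*..
iteration 2: ....*...
iteration 3: ...*....
iteration 4: ..*.....
iteration 5: .*......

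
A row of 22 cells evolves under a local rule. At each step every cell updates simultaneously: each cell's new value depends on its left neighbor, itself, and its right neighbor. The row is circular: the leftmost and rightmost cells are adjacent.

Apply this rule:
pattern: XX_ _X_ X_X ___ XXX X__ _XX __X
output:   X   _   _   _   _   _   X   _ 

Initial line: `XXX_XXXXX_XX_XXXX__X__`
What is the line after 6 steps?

__________XX__________

X_X_X___X_XX_X__X_____
__________XX__________
__________XX__________  (fixed point — unchanged through step 6)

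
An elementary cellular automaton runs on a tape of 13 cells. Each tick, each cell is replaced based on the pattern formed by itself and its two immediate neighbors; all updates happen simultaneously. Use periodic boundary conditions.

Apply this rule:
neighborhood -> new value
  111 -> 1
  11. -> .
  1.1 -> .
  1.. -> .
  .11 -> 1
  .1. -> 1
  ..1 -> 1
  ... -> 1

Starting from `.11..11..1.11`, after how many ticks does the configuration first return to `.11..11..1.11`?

.1..11..11.1.
11.11..11..1.
1..1..11..11.
1.11.11..11..
1.1..1..11..1
..1.11.11..11
.11.1..1..11.
11..1.11.11..
1..11.1..1..1
..11..1.11.11
.11..11.1..1.
11..11..1.11.
1..11..11.1..
1.11..11..1.1
..1..11..11.1
.11.11..11..1
.1..1..11..11
.1.11.11..11.
11.1..1..11..
1..1.11.11..1
..11.1..1..11
.11..1.11.11.
11..11.1..1..
1..11..1.11.1
..11..11.1..1
.11..11..1.11

26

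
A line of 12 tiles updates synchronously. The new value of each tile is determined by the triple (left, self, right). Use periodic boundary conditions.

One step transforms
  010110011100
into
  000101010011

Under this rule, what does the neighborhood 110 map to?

At position 4 the neighborhood is 110; the next row has 0 there.

0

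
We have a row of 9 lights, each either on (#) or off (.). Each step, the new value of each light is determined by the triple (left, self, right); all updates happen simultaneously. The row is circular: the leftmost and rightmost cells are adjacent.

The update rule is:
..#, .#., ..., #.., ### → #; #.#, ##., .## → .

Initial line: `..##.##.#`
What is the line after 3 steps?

step 1: ##......#
step 2: #.######.
step 3: #..####..

#..####..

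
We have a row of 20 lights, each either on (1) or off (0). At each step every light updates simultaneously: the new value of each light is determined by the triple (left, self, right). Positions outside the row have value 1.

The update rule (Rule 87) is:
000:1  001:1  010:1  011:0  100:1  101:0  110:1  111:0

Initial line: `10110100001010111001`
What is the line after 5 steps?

step 1: 10010111111010001110
step 2: 11110000001011110010
step 3: 00011111111000011110
step 4: 11100000001111100010
step 5: 00111111110000111110

00111111110000111110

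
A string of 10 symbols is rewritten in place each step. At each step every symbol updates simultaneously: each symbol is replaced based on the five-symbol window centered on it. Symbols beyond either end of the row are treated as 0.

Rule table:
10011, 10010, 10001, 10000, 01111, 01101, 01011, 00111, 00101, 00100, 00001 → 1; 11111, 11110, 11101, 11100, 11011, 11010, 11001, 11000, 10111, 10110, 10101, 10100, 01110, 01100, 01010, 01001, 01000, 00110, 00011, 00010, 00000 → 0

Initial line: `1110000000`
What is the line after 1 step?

1000100000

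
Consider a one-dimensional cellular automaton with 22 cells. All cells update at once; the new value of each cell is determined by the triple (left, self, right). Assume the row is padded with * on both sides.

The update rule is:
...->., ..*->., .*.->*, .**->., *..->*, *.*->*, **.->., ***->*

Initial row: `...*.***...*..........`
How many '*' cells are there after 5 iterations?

10

*..**.*.*..**.........
.*...*****...*........
***...***.*..**.......
**.*...*.***...*......
*.***..**.*.*..**.....
count of *: 10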